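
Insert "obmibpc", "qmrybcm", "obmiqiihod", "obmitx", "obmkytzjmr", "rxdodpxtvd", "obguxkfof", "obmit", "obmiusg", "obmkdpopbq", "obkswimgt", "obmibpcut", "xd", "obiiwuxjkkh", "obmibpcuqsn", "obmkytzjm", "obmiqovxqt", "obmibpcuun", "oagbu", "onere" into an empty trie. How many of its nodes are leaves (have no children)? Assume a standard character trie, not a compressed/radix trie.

Leaves are exactly the stored words that no other stored word extends.
Those words: "oagbu", "obguxkfof", "obiiwuxjkkh", "obkswimgt", "obmibpcuqsn", "obmibpcut", "obmibpcuun", "obmiqiihod", "obmiqovxqt", "obmitx", "obmiusg", "obmkdpopbq", "obmkytzjmr", "onere", "qmrybcm", "rxdodpxtvd", "xd"
Leaf count: 17

17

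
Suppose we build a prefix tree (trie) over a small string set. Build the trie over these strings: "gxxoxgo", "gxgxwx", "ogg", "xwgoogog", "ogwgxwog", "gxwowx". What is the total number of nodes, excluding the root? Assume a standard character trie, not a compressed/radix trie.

32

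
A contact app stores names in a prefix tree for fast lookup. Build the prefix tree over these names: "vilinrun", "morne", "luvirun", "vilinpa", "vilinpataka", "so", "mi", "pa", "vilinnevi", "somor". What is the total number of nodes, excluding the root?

Insert word by word; a character creates a node only if that edge doesn't already exist:
  "vilinrun" → 8 new (v, i, l, i, n, r, u, n)
  "morne" → 5 new (m, o, r, n, e)
  "luvirun" → 7 new (l, u, v, i, r, u, n)
  "vilinpa" → prefix "vilin" already present; 2 new (p, a)
  "vilinpataka" → prefix "vilinpa" already present; 4 new (t, a, k, a)
  "so" → 2 new (s, o)
  "mi" → prefix "m" already present; 1 new (i)
  "pa" → 2 new (p, a)
  "vilinnevi" → prefix "vilin" already present; 4 new (n, e, v, i)
  "somor" → prefix "so" already present; 3 new (m, o, r)
Total nodes = 8 + 5 + 7 + 2 + 4 + 2 + 1 + 2 + 4 + 3 = 38

38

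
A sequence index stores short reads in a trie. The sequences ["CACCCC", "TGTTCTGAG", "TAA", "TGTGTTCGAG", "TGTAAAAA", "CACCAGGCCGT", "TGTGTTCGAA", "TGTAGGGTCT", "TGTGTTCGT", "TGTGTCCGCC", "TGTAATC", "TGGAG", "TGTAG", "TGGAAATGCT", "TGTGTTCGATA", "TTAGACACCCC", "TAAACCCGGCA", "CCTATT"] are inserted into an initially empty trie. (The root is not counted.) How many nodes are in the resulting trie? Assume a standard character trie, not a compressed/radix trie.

85

Trace insertions, counting only characters that open a new branch:
  "CACCCC" → 6 new (C, A, C, C, C, C)
  "TGTTCTGAG" → 9 new (T, G, T, T, C, T, G, A, G)
  "TAA" → prefix "T" already present; 2 new (A, A)
  "TGTGTTCGAG" → prefix "TGT" already present; 7 new (G, T, T, C, G, A, G)
  "TGTAAAAA" → prefix "TGT" already present; 5 new (A, A, A, A, A)
  "CACCAGGCCGT" → prefix "CACC" already present; 7 new (A, G, G, C, C, G, T)
  "TGTGTTCGAA" → prefix "TGTGTTCGA" already present; 1 new (A)
  "TGTAGGGTCT" → prefix "TGTA" already present; 6 new (G, G, G, T, C, T)
  "TGTGTTCGT" → prefix "TGTGTTCG" already present; 1 new (T)
  "TGTGTCCGCC" → prefix "TGTGT" already present; 5 new (C, C, G, C, C)
  "TGTAATC" → prefix "TGTAA" already present; 2 new (T, C)
  "TGGAG" → prefix "TG" already present; 3 new (G, A, G)
  "TGTAG" → prefix "TGTAG" already present; 0 new (none)
  "TGGAAATGCT" → prefix "TGGA" already present; 6 new (A, A, T, G, C, T)
  "TGTGTTCGATA" → prefix "TGTGTTCGA" already present; 2 new (T, A)
  "TTAGACACCCC" → prefix "T" already present; 10 new (T, A, G, A, C, A, C, C, C, C)
  "TAAACCCGGCA" → prefix "TAA" already present; 8 new (A, C, C, C, G, G, C, A)
  "CCTATT" → prefix "C" already present; 5 new (C, T, A, T, T)
Total nodes = 6 + 9 + 2 + 7 + 5 + 7 + 1 + 6 + 1 + 5 + 2 + 3 + 0 + 6 + 2 + 10 + 8 + 5 = 85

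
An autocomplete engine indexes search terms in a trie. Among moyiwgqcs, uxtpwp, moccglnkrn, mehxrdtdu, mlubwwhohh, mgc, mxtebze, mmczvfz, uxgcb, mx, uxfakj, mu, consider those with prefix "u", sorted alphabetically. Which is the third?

Words with prefix "u", in lexicographic order: "uxfakj", "uxgcb", "uxtpwp"
Position 3: uxtpwp

uxtpwp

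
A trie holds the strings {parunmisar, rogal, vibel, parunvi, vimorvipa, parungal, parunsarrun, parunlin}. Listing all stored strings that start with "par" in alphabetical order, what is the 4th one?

Words with prefix "par", in lexicographic order: "parungal", "parunlin", "parunmisar", "parunsarrun", "parunvi"
The 4th is parunsarrun.

parunsarrun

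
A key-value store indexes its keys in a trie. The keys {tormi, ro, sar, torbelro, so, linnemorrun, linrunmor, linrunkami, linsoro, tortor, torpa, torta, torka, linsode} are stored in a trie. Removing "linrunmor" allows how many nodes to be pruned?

After clearing the end-marker at "linrunmor", prune upward until reaching a node still needed by another word.
The suffix "mor" (3 nodes) is used only by "linrunmor"; the node for "linrun" still has the child "k", so pruning stops there.
Nodes removed: 3

3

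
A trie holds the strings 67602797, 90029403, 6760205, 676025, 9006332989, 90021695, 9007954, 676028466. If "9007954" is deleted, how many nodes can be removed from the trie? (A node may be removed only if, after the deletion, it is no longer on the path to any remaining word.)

4

Walk "9007954" from the leaf back toward the root, removing each node that no remaining word uses.
The suffix "7954" (4 nodes) is used only by "9007954"; the node for "900" still has the child "2", so pruning stops there.
Nodes removed: 4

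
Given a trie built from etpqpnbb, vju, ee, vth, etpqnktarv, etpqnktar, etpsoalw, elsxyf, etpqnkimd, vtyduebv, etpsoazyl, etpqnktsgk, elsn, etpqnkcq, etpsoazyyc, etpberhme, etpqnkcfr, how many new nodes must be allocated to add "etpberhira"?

The longest prefix of "etpberhira" already in the trie is "etpberh" (length 7).
So 10 − 7 = 3 new nodes.

3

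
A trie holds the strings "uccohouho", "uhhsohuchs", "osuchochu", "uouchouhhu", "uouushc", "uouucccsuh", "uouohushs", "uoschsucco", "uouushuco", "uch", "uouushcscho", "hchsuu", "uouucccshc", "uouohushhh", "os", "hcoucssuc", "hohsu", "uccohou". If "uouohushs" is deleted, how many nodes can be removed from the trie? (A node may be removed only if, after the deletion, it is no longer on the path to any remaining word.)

1

A node on "uouohushs"'s path can go only if nothing else ends at it or branches off below it.
The suffix "s" (1 node) is used only by "uouohushs"; the node for "uouohush" still has the child "h", so pruning stops there.
Nodes removed: 1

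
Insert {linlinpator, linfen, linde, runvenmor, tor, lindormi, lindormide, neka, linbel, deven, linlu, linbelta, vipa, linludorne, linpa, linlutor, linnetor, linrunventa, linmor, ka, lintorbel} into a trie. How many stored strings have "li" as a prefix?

15

Traverse to the node for "li", then collect every word in that subtree.
Words under "li": linbel, linbelta, linde, lindormi, lindormide, linfen, linlinpator, linlu, linludorne, linlutor, linmor, linnetor, linpa, linrunventa, lintorbel
Count: 15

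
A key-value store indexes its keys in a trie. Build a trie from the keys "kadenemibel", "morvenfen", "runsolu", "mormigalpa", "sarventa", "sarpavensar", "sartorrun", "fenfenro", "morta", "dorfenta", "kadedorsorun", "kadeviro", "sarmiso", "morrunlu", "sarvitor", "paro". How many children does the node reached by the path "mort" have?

Follow the path "mort" to its node, then look at its outgoing edges.
Distinct next characters after "mort": a.
That node has 1 child edge.

1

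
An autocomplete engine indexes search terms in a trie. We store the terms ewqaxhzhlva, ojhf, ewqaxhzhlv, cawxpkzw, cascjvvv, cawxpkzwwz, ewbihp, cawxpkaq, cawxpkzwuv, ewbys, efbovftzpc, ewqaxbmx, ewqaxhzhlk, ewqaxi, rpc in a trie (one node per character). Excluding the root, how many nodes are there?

Count nodes per top-level branch (shared prefixes stored once):
  'c'-branch (cascjvvv, cawxpkaq, cawxpkzw, cawxpkzwuv, cawxpkzwwz): 20 nodes
  'e'-branch (efbovftzpc, ewbihp, ewbys, ewqaxbmx, ewqaxhzhlk, ewqaxhzhlv, ewqaxhzhlva, ewqaxi): 31 nodes
  'o'-branch (ojhf): 4 nodes
  'r'-branch (rpc): 3 nodes
Sum: 58

58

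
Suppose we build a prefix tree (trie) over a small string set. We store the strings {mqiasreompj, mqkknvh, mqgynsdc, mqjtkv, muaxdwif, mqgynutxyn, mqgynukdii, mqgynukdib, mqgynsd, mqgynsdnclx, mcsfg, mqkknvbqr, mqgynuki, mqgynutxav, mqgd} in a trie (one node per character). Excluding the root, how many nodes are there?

For each word, the new-node count is its length minus the longest prefix already in the trie:
  "mqiasreompj" → 11 new (m, q, i, a, s, r, e, o, m, p, j)
  "mqkknvh" → prefix "mq" already present; 5 new (k, k, n, v, h)
  "mqgynsdc" → prefix "mq" already present; 6 new (g, y, n, s, d, c)
  "mqjtkv" → prefix "mq" already present; 4 new (j, t, k, v)
  "muaxdwif" → prefix "m" already present; 7 new (u, a, x, d, w, i, f)
  "mqgynutxyn" → prefix "mqgyn" already present; 5 new (u, t, x, y, n)
  "mqgynukdii" → prefix "mqgynu" already present; 4 new (k, d, i, i)
  "mqgynukdib" → prefix "mqgynukdi" already present; 1 new (b)
  "mqgynsd" → prefix "mqgynsd" already present; 0 new (none)
  "mqgynsdnclx" → prefix "mqgynsd" already present; 4 new (n, c, l, x)
  "mcsfg" → prefix "m" already present; 4 new (c, s, f, g)
  "mqkknvbqr" → prefix "mqkknv" already present; 3 new (b, q, r)
  "mqgynuki" → prefix "mqgynuk" already present; 1 new (i)
  "mqgynutxav" → prefix "mqgynutx" already present; 2 new (a, v)
  "mqgd" → prefix "mqg" already present; 1 new (d)
Total nodes = 11 + 5 + 6 + 4 + 7 + 5 + 4 + 1 + 0 + 4 + 4 + 3 + 1 + 2 + 1 = 58

58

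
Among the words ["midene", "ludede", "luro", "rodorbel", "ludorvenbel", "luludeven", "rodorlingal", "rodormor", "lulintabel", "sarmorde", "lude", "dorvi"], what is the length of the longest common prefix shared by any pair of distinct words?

Look for the deepest trie node that still has at least two words in its subtree.
"rodorbel" and "rodorlingal" agree on "rodor" (5 characters) before diverging; nothing deeper is shared.
Longest shared-prefix length: 5

5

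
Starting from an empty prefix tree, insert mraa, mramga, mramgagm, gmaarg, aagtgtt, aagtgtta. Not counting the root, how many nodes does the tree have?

23

Count nodes per top-level branch (shared prefixes stored once):
  'a'-branch (aagtgtt, aagtgtta): 8 nodes
  'g'-branch (gmaarg): 6 nodes
  'm'-branch (mraa, mramga, mramgagm): 9 nodes
Sum: 23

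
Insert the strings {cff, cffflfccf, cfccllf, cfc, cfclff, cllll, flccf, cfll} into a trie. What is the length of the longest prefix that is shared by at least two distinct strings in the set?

3

The deepest shared node is where two words last agree before diverging.
"cfc" and "cfccllf" agree on "cfc" (3 characters) before diverging; nothing deeper is shared.
Longest shared-prefix length: 3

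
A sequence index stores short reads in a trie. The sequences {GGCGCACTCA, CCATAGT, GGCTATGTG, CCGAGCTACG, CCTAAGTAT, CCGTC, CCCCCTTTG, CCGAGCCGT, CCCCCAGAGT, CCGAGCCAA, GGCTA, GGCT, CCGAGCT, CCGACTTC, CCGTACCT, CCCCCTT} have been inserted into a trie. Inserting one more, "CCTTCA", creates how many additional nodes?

The longest prefix of "CCTTCA" already in the trie is "CCT" (length 3).
So 6 − 3 = 3 new nodes.

3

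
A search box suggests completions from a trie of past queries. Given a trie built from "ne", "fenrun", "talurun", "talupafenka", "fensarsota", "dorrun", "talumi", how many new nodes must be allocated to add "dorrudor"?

3

The longest prefix of "dorrudor" already in the trie is "dorru" (length 5).
Each of the 3 remaining characters creates one node.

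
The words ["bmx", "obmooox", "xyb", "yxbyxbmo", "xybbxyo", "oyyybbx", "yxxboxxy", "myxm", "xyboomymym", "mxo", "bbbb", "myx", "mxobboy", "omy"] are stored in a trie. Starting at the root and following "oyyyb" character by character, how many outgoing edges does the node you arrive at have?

Walk "oyyyb" from the root, arriving at one node.
Characters that immediately follow "oyyyb" among the stored strings: {b}.
That node has 1 child edge.

1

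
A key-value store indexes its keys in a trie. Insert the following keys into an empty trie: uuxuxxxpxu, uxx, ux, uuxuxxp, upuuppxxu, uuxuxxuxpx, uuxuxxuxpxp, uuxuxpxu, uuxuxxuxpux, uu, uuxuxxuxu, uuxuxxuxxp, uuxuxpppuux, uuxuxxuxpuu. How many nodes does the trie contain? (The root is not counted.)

Count nodes per top-level branch (shared prefixes stored once):
  'u'-branch (upuuppxxu, uu, uuxuxpppuux, uuxuxpxu, uuxuxxp, uuxuxxuxpuu, uuxuxxuxpux, uuxuxxuxpx, uuxuxxuxpxp, uuxuxxuxu, uuxuxxuxxp, uuxuxxxpxu, ux, uxx): 40 nodes
Sum: 40

40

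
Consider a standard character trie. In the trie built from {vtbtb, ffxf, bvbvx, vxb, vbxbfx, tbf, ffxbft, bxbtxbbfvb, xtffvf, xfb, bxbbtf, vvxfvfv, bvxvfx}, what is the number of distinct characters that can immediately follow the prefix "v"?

Follow the path "v" to its node, then look at its outgoing edges.
Distinct next characters after "v": b, t, v, x.
That node has 4 child edges.

4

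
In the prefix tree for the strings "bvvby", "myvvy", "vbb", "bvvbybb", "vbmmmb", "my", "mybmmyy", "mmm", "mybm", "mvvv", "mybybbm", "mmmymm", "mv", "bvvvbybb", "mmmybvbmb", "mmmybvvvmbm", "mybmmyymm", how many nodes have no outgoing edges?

A leaf is a node with no children — equivalently, the end of a word that is not a proper prefix of any other stored word.
Those words: "bvvbybb", "bvvvbybb", "mmmybvbmb", "mmmybvvvmbm", "mmmymm", "mvvv", "mybmmyymm", "mybybbm", "myvvy", "vbb", "vbmmmb"
Leaf count: 11

11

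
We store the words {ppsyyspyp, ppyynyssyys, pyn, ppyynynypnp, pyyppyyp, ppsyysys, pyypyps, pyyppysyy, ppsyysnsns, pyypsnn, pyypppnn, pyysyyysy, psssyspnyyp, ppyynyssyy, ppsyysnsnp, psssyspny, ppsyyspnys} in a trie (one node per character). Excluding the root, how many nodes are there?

69

Trace insertions, counting only characters that open a new branch:
  "ppsyyspyp" → 9 new (p, p, s, y, y, s, p, y, p)
  "ppyynyssyys" → prefix "pp" already present; 9 new (y, y, n, y, s, s, y, y, s)
  "pyn" → prefix "p" already present; 2 new (y, n)
  "ppyynynypnp" → prefix "ppyyny" already present; 5 new (n, y, p, n, p)
  "pyyppyyp" → prefix "py" already present; 6 new (y, p, p, y, y, p)
  "ppsyysys" → prefix "ppsyys" already present; 2 new (y, s)
  "pyypyps" → prefix "pyyp" already present; 3 new (y, p, s)
  "pyyppysyy" → prefix "pyyppy" already present; 3 new (s, y, y)
  "ppsyysnsns" → prefix "ppsyys" already present; 4 new (n, s, n, s)
  "pyypsnn" → prefix "pyyp" already present; 3 new (s, n, n)
  "pyypppnn" → prefix "pyypp" already present; 3 new (p, n, n)
  "pyysyyysy" → prefix "pyy" already present; 6 new (s, y, y, y, s, y)
  "psssyspnyyp" → prefix "p" already present; 10 new (s, s, s, y, s, p, n, y, y, p)
  "ppyynyssyy" → prefix "ppyynyssyy" already present; 0 new (none)
  "ppsyysnsnp" → prefix "ppsyysnsn" already present; 1 new (p)
  "psssyspny" → prefix "psssyspny" already present; 0 new (none)
  "ppsyyspnys" → prefix "ppsyysp" already present; 3 new (n, y, s)
Total nodes = 9 + 9 + 2 + 5 + 6 + 2 + 3 + 3 + 4 + 3 + 3 + 6 + 10 + 0 + 1 + 0 + 3 = 69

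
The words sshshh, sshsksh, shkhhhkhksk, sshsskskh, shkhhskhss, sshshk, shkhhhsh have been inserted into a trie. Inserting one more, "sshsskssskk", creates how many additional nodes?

The longest prefix of "sshsskssskk" already in the trie is "sshssks" (length 7).
So 11 − 7 = 4 new nodes.

4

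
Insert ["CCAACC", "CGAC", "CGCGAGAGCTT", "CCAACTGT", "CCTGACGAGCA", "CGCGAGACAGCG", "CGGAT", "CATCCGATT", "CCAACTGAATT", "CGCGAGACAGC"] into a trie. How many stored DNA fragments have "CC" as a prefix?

4

Filter for entries beginning with "CC":
Matches: "CCAACC", "CCAACTGAATT", "CCAACTGT", "CCTGACGAGCA"
Count: 4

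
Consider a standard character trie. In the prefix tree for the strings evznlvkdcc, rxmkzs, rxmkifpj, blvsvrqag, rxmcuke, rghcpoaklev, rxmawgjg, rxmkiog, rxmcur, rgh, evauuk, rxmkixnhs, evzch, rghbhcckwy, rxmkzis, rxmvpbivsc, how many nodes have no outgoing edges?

Leaves are exactly the stored words that no other stored word extends.
Those words: "blvsvrqag", "evauuk", "evzch", "evznlvkdcc", "rghbhcckwy", "rghcpoaklev", "rxmawgjg", "rxmcuke", "rxmcur", "rxmkifpj", "rxmkiog", "rxmkixnhs", "rxmkzis", "rxmkzs", "rxmvpbivsc"
Leaf count: 15

15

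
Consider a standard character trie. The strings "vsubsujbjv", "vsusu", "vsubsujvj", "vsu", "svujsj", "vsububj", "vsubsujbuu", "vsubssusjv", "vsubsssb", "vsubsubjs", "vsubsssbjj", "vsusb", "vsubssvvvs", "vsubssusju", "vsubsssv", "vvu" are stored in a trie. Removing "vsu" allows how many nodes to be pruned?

After clearing the end-marker at "vsu", prune upward until reaching a node still needed by another word.
Every node on "vsu" is still needed (e.g. by "vsubsujbjv"), so nothing is freed.
Nodes removed: 0

0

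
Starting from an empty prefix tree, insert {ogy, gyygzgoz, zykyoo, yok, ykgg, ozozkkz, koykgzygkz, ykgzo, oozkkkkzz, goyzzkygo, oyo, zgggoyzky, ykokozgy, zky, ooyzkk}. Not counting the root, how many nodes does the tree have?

Count nodes per top-level branch (shared prefixes stored once):
  'g'-branch (goyzzkygo, gyygzgoz): 16 nodes
  'k'-branch (koykgzygkz): 10 nodes
  'o'-branch (ogy, ooyzkk, oozkkkkzz, oyo, ozozkkz): 23 nodes
  'y'-branch (ykgg, ykgzo, ykokozgy, yok): 14 nodes
  'z'-branch (zgggoyzky, zky, zykyoo): 16 nodes
Sum: 79

79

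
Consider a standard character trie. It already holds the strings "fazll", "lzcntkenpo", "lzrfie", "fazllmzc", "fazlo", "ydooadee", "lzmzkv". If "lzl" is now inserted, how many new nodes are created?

1

Walking "lzl" from the root, the first 2 characters ("lz") follow existing edges; "l" is the first miss.
New nodes needed: |"lzl"| − 2 = 3 − 2 = 1.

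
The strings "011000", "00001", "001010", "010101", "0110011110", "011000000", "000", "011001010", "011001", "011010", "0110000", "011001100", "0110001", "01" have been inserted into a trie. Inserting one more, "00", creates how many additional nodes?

"00" is already a full path in the trie; only an end-marker is added.
No new nodes are needed: 0.

0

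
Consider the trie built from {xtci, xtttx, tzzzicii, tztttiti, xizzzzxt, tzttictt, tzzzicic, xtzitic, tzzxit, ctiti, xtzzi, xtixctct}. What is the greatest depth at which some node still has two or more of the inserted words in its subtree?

Look for the deepest trie node that still has at least two words in its subtree.
"tzzzicic" and "tzzzicii" agree on "tzzzici" (7 characters) before diverging; nothing deeper is shared.
Longest shared-prefix length: 7

7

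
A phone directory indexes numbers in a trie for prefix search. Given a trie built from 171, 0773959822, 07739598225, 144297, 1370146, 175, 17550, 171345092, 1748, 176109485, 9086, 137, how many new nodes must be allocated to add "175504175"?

Walking "175504175" from the root, the first 5 characters ("17550") follow existing edges; "4" is the first miss.
New nodes needed: |"175504175"| − 5 = 9 − 5 = 4.

4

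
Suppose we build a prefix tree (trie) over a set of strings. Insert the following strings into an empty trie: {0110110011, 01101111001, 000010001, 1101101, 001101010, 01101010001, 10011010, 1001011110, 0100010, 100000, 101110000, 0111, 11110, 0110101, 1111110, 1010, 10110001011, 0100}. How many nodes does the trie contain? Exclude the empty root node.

Count nodes per top-level branch (shared prefixes stored once):
  '0'-branch (000010001, 001101010, 0100, 0100010, 0110101, 01101010001, 0110110011, 01101111001, 0111): 42 nodes
  '1'-branch (100000, 1001011110, 10011010, 1010, 10110001011, 101110000, 1101101, 11110, 1111110): 44 nodes
Sum: 86

86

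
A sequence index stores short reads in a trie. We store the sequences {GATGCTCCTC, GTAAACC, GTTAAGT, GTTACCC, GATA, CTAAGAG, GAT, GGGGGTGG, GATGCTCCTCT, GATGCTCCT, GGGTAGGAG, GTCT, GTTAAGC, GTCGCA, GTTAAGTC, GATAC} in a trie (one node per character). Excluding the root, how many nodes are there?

54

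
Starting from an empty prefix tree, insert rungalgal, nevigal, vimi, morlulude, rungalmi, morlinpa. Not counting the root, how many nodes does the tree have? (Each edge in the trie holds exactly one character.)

35

Trace insertions, counting only characters that open a new branch:
  "rungalgal" → 9 new (r, u, n, g, a, l, g, a, l)
  "nevigal" → 7 new (n, e, v, i, g, a, l)
  "vimi" → 4 new (v, i, m, i)
  "morlulude" → 9 new (m, o, r, l, u, l, u, d, e)
  "rungalmi" → prefix "rungal" already present; 2 new (m, i)
  "morlinpa" → prefix "morl" already present; 4 new (i, n, p, a)
Total nodes = 9 + 7 + 4 + 9 + 2 + 4 = 35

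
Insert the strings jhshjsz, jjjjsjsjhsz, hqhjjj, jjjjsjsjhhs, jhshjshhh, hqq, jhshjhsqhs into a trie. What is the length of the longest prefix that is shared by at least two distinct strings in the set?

9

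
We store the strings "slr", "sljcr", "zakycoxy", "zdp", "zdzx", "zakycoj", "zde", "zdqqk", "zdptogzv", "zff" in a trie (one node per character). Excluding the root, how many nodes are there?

Insert word by word; a character creates a node only if that edge doesn't already exist:
  "slr" → 3 new (s, l, r)
  "sljcr" → prefix "sl" already present; 3 new (j, c, r)
  "zakycoxy" → 8 new (z, a, k, y, c, o, x, y)
  "zdp" → prefix "z" already present; 2 new (d, p)
  "zdzx" → prefix "zd" already present; 2 new (z, x)
  "zakycoj" → prefix "zakyco" already present; 1 new (j)
  "zde" → prefix "zd" already present; 1 new (e)
  "zdqqk" → prefix "zd" already present; 3 new (q, q, k)
  "zdptogzv" → prefix "zdp" already present; 5 new (t, o, g, z, v)
  "zff" → prefix "z" already present; 2 new (f, f)
Total nodes = 3 + 3 + 8 + 2 + 2 + 1 + 1 + 3 + 5 + 2 = 30

30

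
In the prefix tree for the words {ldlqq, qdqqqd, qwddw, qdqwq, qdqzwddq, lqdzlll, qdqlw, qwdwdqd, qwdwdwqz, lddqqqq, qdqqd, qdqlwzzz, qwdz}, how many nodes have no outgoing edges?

Leaves are exactly the stored words that no other stored word extends.
Those words: "lddqqqq", "ldlqq", "lqdzlll", "qdqlwzzz", "qdqqd", "qdqqqd", "qdqwq", "qdqzwddq", "qwddw", "qwdwdqd", "qwdwdwqz", "qwdz"
Leaf count: 12

12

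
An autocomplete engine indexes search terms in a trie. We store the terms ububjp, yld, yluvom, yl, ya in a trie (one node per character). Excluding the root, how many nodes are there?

For each word, the new-node count is its length minus the longest prefix already in the trie:
  "ububjp" → 6 new (u, b, u, b, j, p)
  "yld" → 3 new (y, l, d)
  "yluvom" → prefix "yl" already present; 4 new (u, v, o, m)
  "yl" → prefix "yl" already present; 0 new (none)
  "ya" → prefix "y" already present; 1 new (a)
Total nodes = 6 + 3 + 4 + 0 + 1 = 14

14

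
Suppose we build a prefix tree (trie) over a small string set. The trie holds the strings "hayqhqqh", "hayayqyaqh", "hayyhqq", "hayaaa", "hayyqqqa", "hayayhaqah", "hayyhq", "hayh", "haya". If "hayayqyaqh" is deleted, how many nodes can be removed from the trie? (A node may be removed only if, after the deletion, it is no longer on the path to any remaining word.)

After clearing the end-marker at "hayayqyaqh", prune upward until reaching a node still needed by another word.
The suffix "qyaqh" (5 nodes) is used only by "hayayqyaqh"; the node for "hayay" still has the child "h", so pruning stops there.
Nodes removed: 5

5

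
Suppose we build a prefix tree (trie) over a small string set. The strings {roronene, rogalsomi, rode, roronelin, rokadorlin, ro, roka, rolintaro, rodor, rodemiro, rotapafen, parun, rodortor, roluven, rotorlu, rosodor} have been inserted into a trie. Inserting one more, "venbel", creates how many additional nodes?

"venbel" shares no prefix with any stored word, so all 6 characters open new nodes.
6 − 0 = 6 new nodes.

6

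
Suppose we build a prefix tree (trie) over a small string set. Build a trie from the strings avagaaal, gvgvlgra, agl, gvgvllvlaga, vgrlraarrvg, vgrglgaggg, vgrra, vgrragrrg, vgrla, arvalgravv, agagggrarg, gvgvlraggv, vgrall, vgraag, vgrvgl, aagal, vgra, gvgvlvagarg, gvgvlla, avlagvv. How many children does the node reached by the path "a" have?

The children of the "a" node are the distinct next characters among strings starting with "a".
Characters that immediately follow "a" among the stored strings: {a, g, r, v}.
That node has 4 child edges.

4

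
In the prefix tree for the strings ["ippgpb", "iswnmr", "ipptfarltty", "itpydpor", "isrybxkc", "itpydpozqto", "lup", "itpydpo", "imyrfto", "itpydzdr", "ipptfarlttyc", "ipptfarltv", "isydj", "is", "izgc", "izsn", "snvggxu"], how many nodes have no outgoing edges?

14

Leaves are exactly the stored words that no other stored word extends.
Those words: "imyrfto", "ippgpb", "ipptfarlttyc", "ipptfarltv", "isrybxkc", "iswnmr", "isydj", "itpydpor", "itpydpozqto", "itpydzdr", "izgc", "izsn", "lup", "snvggxu"
Leaf count: 14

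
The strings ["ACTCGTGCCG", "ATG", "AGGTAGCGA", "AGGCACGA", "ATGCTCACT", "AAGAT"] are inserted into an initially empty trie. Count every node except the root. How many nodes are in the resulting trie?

35

Count nodes per top-level branch (shared prefixes stored once):
  'A'-branch (AAGAT, ACTCGTGCCG, AGGCACGA, AGGTAGCGA, ATG, ATGCTCACT): 35 nodes
Sum: 35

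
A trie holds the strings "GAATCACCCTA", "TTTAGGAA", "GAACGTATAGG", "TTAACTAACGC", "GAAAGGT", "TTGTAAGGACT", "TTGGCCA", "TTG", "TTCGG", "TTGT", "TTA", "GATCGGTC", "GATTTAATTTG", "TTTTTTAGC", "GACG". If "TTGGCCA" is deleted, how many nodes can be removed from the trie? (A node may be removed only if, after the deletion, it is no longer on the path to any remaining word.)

After clearing the end-marker at "TTGGCCA", prune upward until reaching a node still needed by another word.
The suffix "GCCA" (4 nodes) is used only by "TTGGCCA"; the node for "TTG" still has the child "T", so pruning stops there.
Nodes removed: 4

4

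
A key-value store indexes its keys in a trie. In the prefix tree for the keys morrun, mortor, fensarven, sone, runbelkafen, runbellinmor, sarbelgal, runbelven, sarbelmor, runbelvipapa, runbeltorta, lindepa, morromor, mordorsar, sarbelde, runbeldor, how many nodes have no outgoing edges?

Leaves are exactly the stored words that no other stored word extends.
Those words: "fensarven", "lindepa", "mordorsar", "morromor", "morrun", "mortor", "runbeldor", "runbelkafen", "runbellinmor", "runbeltorta", "runbelven", "runbelvipapa", "sarbelde", "sarbelgal", "sarbelmor", "sone"
Leaf count: 16

16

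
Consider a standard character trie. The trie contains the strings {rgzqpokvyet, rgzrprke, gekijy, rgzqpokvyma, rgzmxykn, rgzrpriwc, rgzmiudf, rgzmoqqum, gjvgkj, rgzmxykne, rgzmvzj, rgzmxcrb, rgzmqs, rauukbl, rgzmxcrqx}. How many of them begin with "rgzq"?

2

Filter for entries beginning with "rgzq":
Matches: "rgzqpokvyet", "rgzqpokvyma"
Count: 2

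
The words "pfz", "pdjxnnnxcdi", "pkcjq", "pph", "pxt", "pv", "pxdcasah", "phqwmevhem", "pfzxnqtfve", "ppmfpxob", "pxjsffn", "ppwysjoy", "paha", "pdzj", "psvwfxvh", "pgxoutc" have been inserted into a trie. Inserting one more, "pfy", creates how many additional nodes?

The longest prefix of "pfy" already in the trie is "pf" (length 2).
New nodes needed: |"pfy"| − 2 = 3 − 2 = 1.

1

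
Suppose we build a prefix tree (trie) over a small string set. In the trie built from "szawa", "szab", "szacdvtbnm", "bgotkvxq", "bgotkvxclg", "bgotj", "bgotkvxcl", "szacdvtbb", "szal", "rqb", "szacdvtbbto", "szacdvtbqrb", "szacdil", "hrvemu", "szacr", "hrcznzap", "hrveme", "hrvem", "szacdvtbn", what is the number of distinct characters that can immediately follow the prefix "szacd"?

The children of the "szacd" node are the distinct next characters among strings starting with "szacd".
Distinct next characters after "szacd": i, v.
That node has 2 child edges.

2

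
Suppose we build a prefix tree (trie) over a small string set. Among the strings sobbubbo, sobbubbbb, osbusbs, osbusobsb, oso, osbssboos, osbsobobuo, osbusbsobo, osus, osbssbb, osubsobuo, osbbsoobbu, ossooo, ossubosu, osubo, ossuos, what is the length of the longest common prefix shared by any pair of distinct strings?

Equivalently: take the maximum, over all pairs, of their longest common prefix length.
e.g. "osbusbs" and "osbusbsobo" share the prefix "osbusbs" of length 7; no pair shares a longer one.
Longest shared-prefix length: 7

7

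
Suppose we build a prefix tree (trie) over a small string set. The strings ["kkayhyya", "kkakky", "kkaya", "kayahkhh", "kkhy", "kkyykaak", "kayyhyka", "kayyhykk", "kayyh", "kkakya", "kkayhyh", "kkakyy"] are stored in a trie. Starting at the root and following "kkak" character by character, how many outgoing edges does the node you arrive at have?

2

The children of the "kkak" node are the distinct next characters among strings starting with "kkak".
Distinct next characters after "kkak": k, y.
That node has 2 child edges.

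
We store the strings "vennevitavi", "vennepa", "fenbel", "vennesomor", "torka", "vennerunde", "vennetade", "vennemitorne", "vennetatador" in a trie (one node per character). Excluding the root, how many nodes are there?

50

For each word, the new-node count is its length minus the longest prefix already in the trie:
  "vennevitavi" → 11 new (v, e, n, n, e, v, i, t, a, v, i)
  "vennepa" → prefix "venne" already present; 2 new (p, a)
  "fenbel" → 6 new (f, e, n, b, e, l)
  "vennesomor" → prefix "venne" already present; 5 new (s, o, m, o, r)
  "torka" → 5 new (t, o, r, k, a)
  "vennerunde" → prefix "venne" already present; 5 new (r, u, n, d, e)
  "vennetade" → prefix "venne" already present; 4 new (t, a, d, e)
  "vennemitorne" → prefix "venne" already present; 7 new (m, i, t, o, r, n, e)
  "vennetatador" → prefix "venneta" already present; 5 new (t, a, d, o, r)
Total nodes = 11 + 2 + 6 + 5 + 5 + 5 + 4 + 7 + 5 = 50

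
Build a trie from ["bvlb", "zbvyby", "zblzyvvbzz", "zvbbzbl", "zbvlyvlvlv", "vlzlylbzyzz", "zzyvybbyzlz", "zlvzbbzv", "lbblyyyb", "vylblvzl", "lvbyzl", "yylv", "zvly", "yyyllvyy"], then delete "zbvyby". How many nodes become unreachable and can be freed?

3

A node on "zbvyby"'s path can go only if nothing else ends at it or branches off below it.
The suffix "yby" (3 nodes) is used only by "zbvyby"; the node for "zbv" still has the child "l", so pruning stops there.
Nodes removed: 3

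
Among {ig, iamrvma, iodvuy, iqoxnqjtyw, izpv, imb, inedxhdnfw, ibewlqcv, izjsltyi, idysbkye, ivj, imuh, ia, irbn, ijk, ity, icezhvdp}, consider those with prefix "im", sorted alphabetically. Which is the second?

Words with prefix "im", in lexicographic order: "imb", "imuh"
The 2nd is imuh.

imuh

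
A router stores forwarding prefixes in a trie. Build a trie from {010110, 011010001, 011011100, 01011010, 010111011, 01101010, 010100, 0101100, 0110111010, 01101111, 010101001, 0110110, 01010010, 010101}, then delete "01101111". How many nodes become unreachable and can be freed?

After clearing the end-marker at "01101111", prune upward until reaching a node still needed by another word.
The suffix "1" (1 node) is used only by "01101111"; the node for "0110111" still has the child "0", so pruning stops there.
Nodes removed: 1

1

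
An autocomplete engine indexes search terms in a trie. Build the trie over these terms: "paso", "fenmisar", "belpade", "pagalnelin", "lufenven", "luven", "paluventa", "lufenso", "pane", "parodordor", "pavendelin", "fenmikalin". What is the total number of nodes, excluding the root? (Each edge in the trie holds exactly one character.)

Insert word by word; a character creates a node only if that edge doesn't already exist:
  "paso" → 4 new (p, a, s, o)
  "fenmisar" → 8 new (f, e, n, m, i, s, a, r)
  "belpade" → 7 new (b, e, l, p, a, d, e)
  "pagalnelin" → prefix "pa" already present; 8 new (g, a, l, n, e, l, i, n)
  "lufenven" → 8 new (l, u, f, e, n, v, e, n)
  "luven" → prefix "lu" already present; 3 new (v, e, n)
  "paluventa" → prefix "pa" already present; 7 new (l, u, v, e, n, t, a)
  "lufenso" → prefix "lufen" already present; 2 new (s, o)
  "pane" → prefix "pa" already present; 2 new (n, e)
  "parodordor" → prefix "pa" already present; 8 new (r, o, d, o, r, d, o, r)
  "pavendelin" → prefix "pa" already present; 8 new (v, e, n, d, e, l, i, n)
  "fenmikalin" → prefix "fenmi" already present; 5 new (k, a, l, i, n)
Total nodes = 4 + 8 + 7 + 8 + 8 + 3 + 7 + 2 + 2 + 8 + 8 + 5 = 70

70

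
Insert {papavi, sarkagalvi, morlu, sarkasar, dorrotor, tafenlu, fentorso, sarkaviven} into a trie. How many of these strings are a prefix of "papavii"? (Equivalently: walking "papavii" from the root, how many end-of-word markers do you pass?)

Walk "papavii" from the root; an end-of-word marker is hit whenever a stored word is a prefix of "papavii".
Prefixes of the query that are stored words: "papavi"
Count: 1

1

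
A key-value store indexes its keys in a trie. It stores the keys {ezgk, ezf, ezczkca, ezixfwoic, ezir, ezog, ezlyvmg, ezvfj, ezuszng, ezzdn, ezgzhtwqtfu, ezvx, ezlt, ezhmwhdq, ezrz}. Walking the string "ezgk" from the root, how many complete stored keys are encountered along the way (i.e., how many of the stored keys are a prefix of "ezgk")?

Traverse "ezgk" character by character; count nodes along the way that are marked as word ends.
Prefixes of the query that are stored words: "ezgk"
Count: 1

1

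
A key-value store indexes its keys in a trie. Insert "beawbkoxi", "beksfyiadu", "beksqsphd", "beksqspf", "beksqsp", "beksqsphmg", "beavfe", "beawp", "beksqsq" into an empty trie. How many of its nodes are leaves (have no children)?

8

Leaves are exactly the stored words that no other stored word extends.
Those words: "beavfe", "beawbkoxi", "beawp", "beksfyiadu", "beksqspf", "beksqsphd", "beksqsphmg", "beksqsq"
Leaf count: 8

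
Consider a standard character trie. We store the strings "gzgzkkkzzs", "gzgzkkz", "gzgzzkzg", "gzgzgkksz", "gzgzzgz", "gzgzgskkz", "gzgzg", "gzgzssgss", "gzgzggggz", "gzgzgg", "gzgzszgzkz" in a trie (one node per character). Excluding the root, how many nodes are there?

For each word, the new-node count is its length minus the longest prefix already in the trie:
  "gzgzkkkzzs" → 10 new (g, z, g, z, k, k, k, z, z, s)
  "gzgzkkz" → prefix "gzgzkk" already present; 1 new (z)
  "gzgzzkzg" → prefix "gzgz" already present; 4 new (z, k, z, g)
  "gzgzgkksz" → prefix "gzgz" already present; 5 new (g, k, k, s, z)
  "gzgzzgz" → prefix "gzgzz" already present; 2 new (g, z)
  "gzgzgskkz" → prefix "gzgzg" already present; 4 new (s, k, k, z)
  "gzgzg" → prefix "gzgzg" already present; 0 new (none)
  "gzgzssgss" → prefix "gzgz" already present; 5 new (s, s, g, s, s)
  "gzgzggggz" → prefix "gzgzg" already present; 4 new (g, g, g, z)
  "gzgzgg" → prefix "gzgzgg" already present; 0 new (none)
  "gzgzszgzkz" → prefix "gzgzs" already present; 5 new (z, g, z, k, z)
Total nodes = 10 + 1 + 4 + 5 + 2 + 4 + 0 + 5 + 4 + 0 + 5 = 40

40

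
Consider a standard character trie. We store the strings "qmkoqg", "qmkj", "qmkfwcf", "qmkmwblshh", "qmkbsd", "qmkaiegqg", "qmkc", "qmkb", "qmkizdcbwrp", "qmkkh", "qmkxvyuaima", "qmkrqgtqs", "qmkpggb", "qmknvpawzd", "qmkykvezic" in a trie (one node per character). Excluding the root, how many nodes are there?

Insert word by word; a character creates a node only if that edge doesn't already exist:
  "qmkoqg" → 6 new (q, m, k, o, q, g)
  "qmkj" → prefix "qmk" already present; 1 new (j)
  "qmkfwcf" → prefix "qmk" already present; 4 new (f, w, c, f)
  "qmkmwblshh" → prefix "qmk" already present; 7 new (m, w, b, l, s, h, h)
  "qmkbsd" → prefix "qmk" already present; 3 new (b, s, d)
  "qmkaiegqg" → prefix "qmk" already present; 6 new (a, i, e, g, q, g)
  "qmkc" → prefix "qmk" already present; 1 new (c)
  "qmkb" → prefix "qmkb" already present; 0 new (none)
  "qmkizdcbwrp" → prefix "qmk" already present; 8 new (i, z, d, c, b, w, r, p)
  "qmkkh" → prefix "qmk" already present; 2 new (k, h)
  "qmkxvyuaima" → prefix "qmk" already present; 8 new (x, v, y, u, a, i, m, a)
  "qmkrqgtqs" → prefix "qmk" already present; 6 new (r, q, g, t, q, s)
  "qmkpggb" → prefix "qmk" already present; 4 new (p, g, g, b)
  "qmknvpawzd" → prefix "qmk" already present; 7 new (n, v, p, a, w, z, d)
  "qmkykvezic" → prefix "qmk" already present; 7 new (y, k, v, e, z, i, c)
Total nodes = 6 + 1 + 4 + 7 + 3 + 6 + 1 + 0 + 8 + 2 + 8 + 6 + 4 + 7 + 7 = 70

70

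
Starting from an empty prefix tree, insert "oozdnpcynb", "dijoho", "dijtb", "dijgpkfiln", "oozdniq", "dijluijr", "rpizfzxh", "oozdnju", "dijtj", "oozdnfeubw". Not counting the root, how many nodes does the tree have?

Count nodes per top-level branch (shared prefixes stored once):
  'd'-branch (dijgpkfiln, dijluijr, dijoho, dijtb, dijtj): 21 nodes
  'o'-branch (oozdnfeubw, oozdniq, oozdnju, oozdnpcynb): 19 nodes
  'r'-branch (rpizfzxh): 8 nodes
Sum: 48

48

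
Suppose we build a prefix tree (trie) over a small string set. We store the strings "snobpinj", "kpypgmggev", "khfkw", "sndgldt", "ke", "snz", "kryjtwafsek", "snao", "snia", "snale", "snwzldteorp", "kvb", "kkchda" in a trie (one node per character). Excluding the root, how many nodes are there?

61

For each word, the new-node count is its length minus the longest prefix already in the trie:
  "snobpinj" → 8 new (s, n, o, b, p, i, n, j)
  "kpypgmggev" → 10 new (k, p, y, p, g, m, g, g, e, v)
  "khfkw" → prefix "k" already present; 4 new (h, f, k, w)
  "sndgldt" → prefix "sn" already present; 5 new (d, g, l, d, t)
  "ke" → prefix "k" already present; 1 new (e)
  "snz" → prefix "sn" already present; 1 new (z)
  "kryjtwafsek" → prefix "k" already present; 10 new (r, y, j, t, w, a, f, s, e, k)
  "snao" → prefix "sn" already present; 2 new (a, o)
  "snia" → prefix "sn" already present; 2 new (i, a)
  "snale" → prefix "sna" already present; 2 new (l, e)
  "snwzldteorp" → prefix "sn" already present; 9 new (w, z, l, d, t, e, o, r, p)
  "kvb" → prefix "k" already present; 2 new (v, b)
  "kkchda" → prefix "k" already present; 5 new (k, c, h, d, a)
Total nodes = 8 + 10 + 4 + 5 + 1 + 1 + 10 + 2 + 2 + 2 + 9 + 2 + 5 = 61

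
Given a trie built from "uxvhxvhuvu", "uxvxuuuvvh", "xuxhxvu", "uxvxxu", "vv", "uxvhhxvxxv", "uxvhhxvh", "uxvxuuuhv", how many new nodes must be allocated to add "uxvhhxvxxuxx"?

"uxvhhxvxx" is already a path in the trie; the remaining "uxx" must be added.
Each of the 3 remaining characters creates one node.

3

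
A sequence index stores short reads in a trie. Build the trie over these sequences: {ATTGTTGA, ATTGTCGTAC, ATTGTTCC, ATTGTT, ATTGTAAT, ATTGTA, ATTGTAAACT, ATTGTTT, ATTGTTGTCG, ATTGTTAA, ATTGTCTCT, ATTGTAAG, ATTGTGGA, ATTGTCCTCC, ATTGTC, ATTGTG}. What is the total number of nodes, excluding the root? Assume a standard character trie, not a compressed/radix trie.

38

Trie structure (* marks end of a word):
(root)
└─ A
   └─ T
      └─ T
         └─ G
            └─ T
               ├─ A *
               │  └─ A
               │     ├─ A
               │     │  └─ C
               │     │     └─ T *
               │     ├─ G *
               │     └─ T *
               ├─ C *
               │  ├─ C
               │  │  └─ T
               │  │     └─ C
               │  │        └─ C *
               │  ├─ G
               │  │  └─ T
               │  │     └─ A
               │  │        └─ C *
               │  └─ T
               │     └─ C
               │        └─ T *
               ├─ G *
               │  └─ G
               │     └─ A *
               └─ T *
                  ├─ A
                  │  └─ A *
                  ├─ C
                  │  └─ C *
                  ├─ G
                  │  ├─ A *
                  │  └─ T
                  │     └─ C
                  │        └─ G *
                  └─ T *
Counting every labelled node above: 38.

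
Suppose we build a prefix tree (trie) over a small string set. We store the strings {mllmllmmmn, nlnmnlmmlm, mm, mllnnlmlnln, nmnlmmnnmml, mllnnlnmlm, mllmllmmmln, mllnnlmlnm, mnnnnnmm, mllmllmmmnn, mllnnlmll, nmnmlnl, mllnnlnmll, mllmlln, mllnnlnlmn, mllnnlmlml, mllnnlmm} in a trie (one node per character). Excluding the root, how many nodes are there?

Trace insertions, counting only characters that open a new branch:
  "mllmllmmmn" → 10 new (m, l, l, m, l, l, m, m, m, n)
  "nlnmnlmmlm" → 10 new (n, l, n, m, n, l, m, m, l, m)
  "mm" → prefix "m" already present; 1 new (m)
  "mllnnlmlnln" → prefix "mll" already present; 8 new (n, n, l, m, l, n, l, n)
  "nmnlmmnnmml" → prefix "n" already present; 10 new (m, n, l, m, m, n, n, m, m, l)
  "mllnnlnmlm" → prefix "mllnnl" already present; 4 new (n, m, l, m)
  "mllmllmmmln" → prefix "mllmllmmm" already present; 2 new (l, n)
  "mllnnlmlnm" → prefix "mllnnlmln" already present; 1 new (m)
  "mnnnnnmm" → prefix "m" already present; 7 new (n, n, n, n, n, m, m)
  "mllmllmmmnn" → prefix "mllmllmmmn" already present; 1 new (n)
  "mllnnlmll" → prefix "mllnnlml" already present; 1 new (l)
  "nmnmlnl" → prefix "nmn" already present; 4 new (m, l, n, l)
  "mllnnlnmll" → prefix "mllnnlnml" already present; 1 new (l)
  "mllmlln" → prefix "mllmll" already present; 1 new (n)
  "mllnnlnlmn" → prefix "mllnnln" already present; 3 new (l, m, n)
  "mllnnlmlml" → prefix "mllnnlml" already present; 2 new (m, l)
  "mllnnlmm" → prefix "mllnnlm" already present; 1 new (m)
Total nodes = 10 + 10 + 1 + 8 + 10 + 4 + 2 + 1 + 7 + 1 + 1 + 4 + 1 + 1 + 3 + 2 + 1 = 67

67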